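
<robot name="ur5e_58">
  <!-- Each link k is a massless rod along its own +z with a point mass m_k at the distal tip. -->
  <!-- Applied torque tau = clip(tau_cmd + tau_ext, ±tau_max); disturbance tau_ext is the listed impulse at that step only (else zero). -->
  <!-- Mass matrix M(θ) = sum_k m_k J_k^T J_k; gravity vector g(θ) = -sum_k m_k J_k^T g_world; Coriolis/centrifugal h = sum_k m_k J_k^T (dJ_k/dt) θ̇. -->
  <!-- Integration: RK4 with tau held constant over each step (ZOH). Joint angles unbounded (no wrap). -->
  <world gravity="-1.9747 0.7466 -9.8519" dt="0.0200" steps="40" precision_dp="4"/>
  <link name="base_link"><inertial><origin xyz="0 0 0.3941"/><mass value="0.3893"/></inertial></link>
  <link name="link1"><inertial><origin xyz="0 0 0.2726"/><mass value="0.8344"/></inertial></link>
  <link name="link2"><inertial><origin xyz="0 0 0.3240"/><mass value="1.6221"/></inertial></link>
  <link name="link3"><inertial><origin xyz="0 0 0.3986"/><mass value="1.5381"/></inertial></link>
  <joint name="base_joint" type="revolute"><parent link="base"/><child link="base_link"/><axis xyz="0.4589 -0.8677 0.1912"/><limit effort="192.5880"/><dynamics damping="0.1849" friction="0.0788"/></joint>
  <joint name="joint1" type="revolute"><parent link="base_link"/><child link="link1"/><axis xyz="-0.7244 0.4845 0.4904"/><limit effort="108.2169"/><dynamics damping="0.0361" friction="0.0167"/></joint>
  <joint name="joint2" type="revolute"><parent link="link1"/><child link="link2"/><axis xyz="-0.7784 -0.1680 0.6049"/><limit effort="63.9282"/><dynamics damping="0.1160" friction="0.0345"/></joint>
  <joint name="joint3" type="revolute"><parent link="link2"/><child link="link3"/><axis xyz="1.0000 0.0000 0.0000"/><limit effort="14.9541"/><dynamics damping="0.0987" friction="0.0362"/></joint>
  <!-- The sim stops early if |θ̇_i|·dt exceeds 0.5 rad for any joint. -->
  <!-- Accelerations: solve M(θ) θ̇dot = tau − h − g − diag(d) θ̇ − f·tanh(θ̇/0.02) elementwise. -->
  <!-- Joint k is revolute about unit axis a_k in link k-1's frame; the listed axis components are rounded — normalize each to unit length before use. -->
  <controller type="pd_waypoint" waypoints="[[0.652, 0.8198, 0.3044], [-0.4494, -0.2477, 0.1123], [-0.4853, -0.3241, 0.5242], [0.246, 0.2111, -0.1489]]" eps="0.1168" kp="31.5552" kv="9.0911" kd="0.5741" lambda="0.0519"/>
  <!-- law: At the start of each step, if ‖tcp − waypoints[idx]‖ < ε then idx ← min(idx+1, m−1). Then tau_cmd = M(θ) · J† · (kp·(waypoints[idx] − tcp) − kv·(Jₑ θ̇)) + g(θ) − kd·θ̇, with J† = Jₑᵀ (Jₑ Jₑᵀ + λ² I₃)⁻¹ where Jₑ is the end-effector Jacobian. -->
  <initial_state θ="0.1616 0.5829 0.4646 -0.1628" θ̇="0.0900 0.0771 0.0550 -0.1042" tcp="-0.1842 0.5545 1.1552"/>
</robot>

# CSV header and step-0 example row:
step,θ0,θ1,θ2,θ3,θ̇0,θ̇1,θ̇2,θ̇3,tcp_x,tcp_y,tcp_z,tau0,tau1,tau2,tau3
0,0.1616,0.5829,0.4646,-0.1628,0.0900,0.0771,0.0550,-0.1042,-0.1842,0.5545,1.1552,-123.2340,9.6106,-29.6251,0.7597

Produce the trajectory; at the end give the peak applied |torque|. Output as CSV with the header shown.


step,θ0,θ1,θ2,θ3,θ̇0,θ̇1,θ̇2,θ̇3,tcp_x,tcp_y,tcp_z,tau0,tau1,tau2,tau3
1,0.1520,0.5673,0.4645,-0.1988,-1.0619,-1.6648,0.0048,-3.4196,-0.1820,0.5581,1.1504,-101.2659,3.9616,-27.7064,3.1398
2,0.1203,0.5175,0.4695,-0.2875,-2.1440,-3.3965,0.6289,-5.3383,-0.1702,0.5660,1.1393,-78.1837,2.6120,-23.5326,3.9022
3,0.0702,0.4384,0.4861,-0.4038,-2.9065,-4.6023,1.1532,-6.1774,-0.1490,0.5751,1.1219,-55.8878,4.0427,-17.5778,3.9143
4,0.0092,0.3437,0.5086,-0.5281,-3.2154,-4.9039,1.1650,-6.1970,-0.1189,0.5840,1.0991,-37.2749,4.6067,-12.2235,3.7719
5,-0.0544,0.2508,0.5268,-0.6487,-3.1474,-4.3802,0.6665,-5.8691,-0.0816,0.5930,1.0720,-22.7383,3.5356,-8.2858,3.8322
6,-0.1148,0.1727,0.5335,-0.7615,-2.8963,-3.4177,-0.0058,-5.4360,-0.0395,0.6024,1.0421,-12.0212,1.7117,-5.7015,4.1058
7,-0.1703,0.1137,0.5287,-0.8648,-2.6547,-2.4686,-0.4870,-4.9142,0.0052,0.6122,1.0103,-4.5430,-0.0491,-4.2264,4.4430
8,-0.2216,0.0720,0.5166,-0.9571,-2.4835,-1.7095,-0.7266,-4.3380,0.0504,0.6222,0.9776,0.8878,-1.6013,-3.4866,4.7543
9,-0.2702,0.0435,0.5014,-1.0378,-2.3793,-1.1559,-0.7860,-3.7448,0.0948,0.6322,0.9442,5.2867,-3.0399,-3.1828,4.9995
10,-0.3170,0.0247,0.4858,-1.1069,-2.3094,-0.7393,-0.7656,-3.1763,0.1379,0.6421,0.9107,9.2767,-4.4798,-3.0958,5.1729
11,-0.3626,0.0133,0.4709,-1.1652,-2.2510,-0.4086,-0.7228,-2.6527,0.1792,0.6520,0.8773,13.1160,-5.9544,-3.0971,5.2735
12,-0.4070,0.0079,0.4569,-1.2134,-2.1936,-0.1398,-0.6784,-2.1785,0.2186,0.6619,0.8442,16.8693,-7.4465,-3.1189,5.3032
13,-0.4503,0.0073,0.4437,-1.2527,-2.1350,0.0728,-0.6324,-1.7510,0.2559,0.6718,0.8115,20.5174,-8.9171,-3.1299,5.2676
14,-0.4924,0.0103,0.4316,-1.2839,-2.0769,0.2267,-0.5764,-1.3655,0.2913,0.6817,0.7793,24.0100,-10.3206,-3.1198,5.1765
15,-0.5332,0.0162,0.4205,-1.3078,-2.0047,0.3633,-0.5443,-1.0335,0.3247,0.6915,0.7479,27.3112,-11.6578,-3.0630,5.0510
16,-0.5725,0.0244,0.4100,-1.3255,-1.9278,0.4635,-0.5106,-0.7426,0.3561,0.7012,0.7172,30.3548,-12.8860,-2.9767,4.8968
17,-0.6103,0.0343,0.4002,-1.3379,-1.8455,0.5343,-0.4768,-0.4921,0.3855,0.7107,0.6873,33.1023,-13.9901,-2.8652,4.7271
18,-0.6464,0.0454,0.3910,-1.3455,-1.7589,0.5801,-0.4424,-0.2798,0.4131,0.7199,0.6584,35.5256,-14.9600,-2.7361,4.5523
19,-0.6807,0.0572,0.3826,-1.3493,-1.6686,0.6055,-0.4075,-0.1035,0.4388,0.7287,0.6304,37.6102,-15.7923,-2.5975,4.3811
20,-0.7131,0.0693,0.3749,-1.3499,-1.5739,0.6185,-0.3772,0.0362,0.4626,0.7371,0.6035,39.3576,-16.4920,-2.4540,4.2240
21,-0.7436,0.0816,0.3677,-1.3482,-1.4736,0.6278,-0.3599,0.1355,0.4847,0.7450,0.5778,40.7836,-17.0710,-2.3077,4.0956
22,-0.7722,0.0939,0.3610,-1.3446,-1.3791,0.6111,-0.3253,0.2167,0.5049,0.7524,0.5531,41.8791,-17.5165,-2.1833,3.9748
23,-0.7989,0.1058,0.3549,-1.3396,-1.2844,0.5891,-0.2932,0.2749,0.5235,0.7592,0.5297,42.6838,-17.8546,-2.0721,3.8688
24,-0.8237,0.1172,0.3494,-1.3337,-1.1908,0.5626,-0.2628,0.3138,0.5404,0.7655,0.5076,43.2244,-18.0965,-1.9775,3.7777
25,-0.8466,0.1280,0.3446,-1.3271,-1.0990,0.5332,-0.2344,0.3363,0.5558,0.7711,0.4867,43.5306,-18.2547,-1.9012,3.7011
26,-0.8677,0.1383,0.3403,-1.3203,-1.0099,0.5020,-0.2078,0.3454,0.5696,0.7763,0.4672,43.6327,-18.3411,-1.8437,3.6377
27,-0.8871,0.1479,0.3365,-1.3134,-0.9240,0.4700,-0.1832,0.3439,0.5820,0.7809,0.4490,43.5602,-18.3669,-1.8045,3.5863
28,-0.9048,0.1569,0.3331,-1.3065,-0.8418,0.4379,-0.1605,0.3343,0.5931,0.7851,0.4321,43.3414,-18.3425,-1.7825,3.5451
29,-0.9209,0.1653,0.3302,-1.3000,-0.7637,0.4062,-0.1395,0.3186,0.6030,0.7888,0.4165,43.0026,-18.2771,-1.7763,3.5126
30,-0.9354,0.1730,0.3277,-1.2938,-0.6899,0.3753,-0.1203,0.2988,0.6116,0.7921,0.4022,113.1876,-38.0188,15.6381,-14.9541
31,-0.9532,0.1567,0.3443,-1.3020,-1.0844,-2.0003,1.7685,-1.1154,0.6131,0.7904,0.3900,95.5628,-31.4248,11.4902,-14.9541
32,-0.9701,0.1167,0.3725,-1.3464,-0.6167,-2.0360,1.1182,-3.2715,0.6028,0.7791,0.3790,83.3623,-26.9009,10.0939,-13.5808
33,-0.9777,0.0781,0.3885,-1.4302,-0.1651,-1.8688,0.5807,-5.0484,0.5829,0.7583,0.3676,70.6779,-21.8520,8.9745,-9.5866
34,-0.9792,0.0383,0.4035,-1.5397,-0.0132,-2.1758,1.0223,-5.8393,0.5552,0.7291,0.3564,57.2955,-16.2028,7.5201,-6.6827
35,-0.9772,-0.0039,0.4272,-1.6607,0.1815,-2.1162,1.4462,-6.2079,0.5218,0.6932,0.3464,44.4742,-11.0002,6.3053,-4.3059
36,-0.9714,-0.0425,0.4600,-1.7857,0.3767,-1.8111,1.9272,-6.2573,0.4847,0.6520,0.3380,32.0026,-6.1602,5.2216,-2.3364
37,-0.9620,-0.0735,0.5036,-1.9092,0.5413,-1.3424,2.5153,-6.0528,0.4453,0.6068,0.3314,19.8698,-1.6112,4.2572,-0.7187
38,-0.9498,-0.0936,0.5601,-2.0265,0.6678,-0.7111,3.1997,-5.6473,0.4051,0.5589,0.3269,8.0116,2.7125,3.4558,0.5788
39,-0.9355,-0.0995,0.6313,-2.1339,0.7472,0.1030,3.9673,-5.0645,0.3655,0.5095,0.3246,-3.7249,6.8880,2.8475,1.5691
40,-0.9204,-0.0873,0.7188,-2.2278,0.7595,1.1323,4.8081,-4.2999,0.3278,0.4597,0.3247,,,,
# max |tau| (N·m): 123.2340


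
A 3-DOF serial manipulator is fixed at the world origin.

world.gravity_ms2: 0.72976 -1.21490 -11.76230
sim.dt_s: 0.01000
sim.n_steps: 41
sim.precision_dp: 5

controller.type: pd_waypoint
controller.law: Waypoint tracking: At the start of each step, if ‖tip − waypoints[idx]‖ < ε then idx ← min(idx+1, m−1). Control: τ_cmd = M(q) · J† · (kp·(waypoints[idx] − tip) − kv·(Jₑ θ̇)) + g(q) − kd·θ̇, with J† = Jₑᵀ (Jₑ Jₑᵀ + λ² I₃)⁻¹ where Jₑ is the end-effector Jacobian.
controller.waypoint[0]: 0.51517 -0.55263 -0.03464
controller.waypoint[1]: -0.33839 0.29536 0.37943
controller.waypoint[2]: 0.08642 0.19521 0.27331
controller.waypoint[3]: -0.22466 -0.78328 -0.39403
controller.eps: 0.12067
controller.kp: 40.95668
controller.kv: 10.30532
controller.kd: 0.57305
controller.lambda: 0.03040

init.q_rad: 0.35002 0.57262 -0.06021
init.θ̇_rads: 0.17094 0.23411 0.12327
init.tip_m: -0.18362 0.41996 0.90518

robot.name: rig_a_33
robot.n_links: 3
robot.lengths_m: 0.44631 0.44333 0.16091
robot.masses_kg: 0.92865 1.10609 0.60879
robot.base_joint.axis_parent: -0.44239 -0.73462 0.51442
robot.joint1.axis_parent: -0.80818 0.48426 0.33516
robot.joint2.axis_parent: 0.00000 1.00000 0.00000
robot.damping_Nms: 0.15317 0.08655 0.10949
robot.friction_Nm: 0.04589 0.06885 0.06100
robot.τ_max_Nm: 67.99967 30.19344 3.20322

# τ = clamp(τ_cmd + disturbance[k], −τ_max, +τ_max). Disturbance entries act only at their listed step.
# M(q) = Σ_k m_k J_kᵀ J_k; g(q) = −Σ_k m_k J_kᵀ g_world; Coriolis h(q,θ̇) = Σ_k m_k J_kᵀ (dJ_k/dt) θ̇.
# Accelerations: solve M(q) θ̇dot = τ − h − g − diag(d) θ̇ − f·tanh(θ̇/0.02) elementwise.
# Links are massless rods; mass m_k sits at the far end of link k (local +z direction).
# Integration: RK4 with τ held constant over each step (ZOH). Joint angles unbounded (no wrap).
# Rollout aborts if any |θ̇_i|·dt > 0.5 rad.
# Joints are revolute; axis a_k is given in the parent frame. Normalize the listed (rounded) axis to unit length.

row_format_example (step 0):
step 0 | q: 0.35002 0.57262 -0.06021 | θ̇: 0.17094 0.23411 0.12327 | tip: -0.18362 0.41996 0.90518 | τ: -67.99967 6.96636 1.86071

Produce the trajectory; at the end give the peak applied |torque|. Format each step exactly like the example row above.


step 1 | q: 0.34858 0.57860 -0.07347 | θ̇: -0.45510 0.95401 -2.69412 | tip: -0.18346 0.42153 0.90384 | τ: -67.99967 7.94354 3.20322
step 2 | q: 0.34134 0.59113 -0.10634 | θ̇: -0.99053 1.55215 -3.85341 | tip: -0.18020 0.42319 0.90232 | τ: -67.99967 10.19140 3.20322
step 3 | q: 0.32869 0.61004 -0.15117 | θ̇: -1.53966 2.22910 -5.08339 | tip: -0.17301 0.42516 0.90037 | τ: -67.99967 11.39711 3.20322
step 4 | q: 0.31051 0.63593 -0.20797 | θ̇: -2.09542 2.95016 -6.23886 | tip: -0.16174 0.42741 0.89760 | τ: -67.99967 10.66480 3.20322
step 5 | q: 0.28681 0.66891 -0.27479 | θ̇: -2.64452 3.64672 -7.08413 | tip: -0.14614 0.42974 0.89371 | τ: -67.99967 8.19385 3.20322
step 6 | q: 0.25771 0.70842 -0.34755 | θ̇: -3.17751 4.25558 -7.42627 | tip: -0.12590 0.43178 0.88853 | τ: -67.99967 4.99995 3.06167
step 7 | q: 0.22332 0.75351 -0.42161 | θ̇: -3.70294 4.76225 -7.34151 | tip: -0.10078 0.43312 0.88207 | τ: -67.99967 2.00141 2.33668
step 8 | q: 0.18353 0.80344 -0.49557 | θ̇: -4.25719 5.22209 -7.39167 | tip: -0.07084 0.43316 0.87426 | τ: -52.69576 -0.43333 1.78442
step 9 | q: 0.13883 0.85708 -0.56619 | θ̇: -4.68733 5.50471 -6.69767 | tip: -0.03655 0.43160 0.86505 | τ: -37.26308 -2.16491 0.90101
step 10 | q: 0.09032 0.91292 -0.62869 | θ̇: -5.01924 5.66190 -5.78086 | tip: 0.00125 0.42847 0.85441 | τ: -25.01142 -3.21082 0.02735
step 11 | q: 0.03881 0.96994 -0.68226 | θ̇: -5.28752 5.73740 -4.91959 | tip: 0.04151 0.42375 0.84228 | τ: -15.35671 -3.73025 -0.68657
step 12 | q: -0.01516 1.02740 -0.72776 | θ̇: -5.51050 5.75164 -4.17113 | tip: 0.08324 0.41734 0.82856 | τ: -7.67872 -3.87571 -1.23488
step 13 | q: -0.07119 1.08476 -0.76632 | θ̇: -5.69889 5.71597 -3.53415 | tip: 0.12563 0.40918 0.81321 | τ: -1.50086 -3.76066 -1.64344
step 14 | q: -0.12897 1.14155 -0.79897 | θ̇: -5.85922 5.63774 -2.99495 | tip: 0.16800 0.39926 0.79625 | τ: 3.52261 -3.46497 -1.93992
step 15 | q: -0.18823 1.19737 -0.82664 | θ̇: -5.99548 5.52229 -2.53955 | tip: 0.20981 0.38760 0.77773 | τ: 7.64259 -3.04440 -2.14742
step 16 | q: -0.24875 1.25187 -0.85010 | θ̇: -6.10982 5.37376 -2.15623 | tip: 0.25062 0.37428 0.75776 | τ: 11.04413 -2.53795 -2.28399
step 17 | q: -0.31031 1.30474 -0.87003 | θ̇: -6.20320 5.19564 -1.83558 | tip: 0.29006 0.35939 0.73646 | τ: 13.86637 -1.97311 -2.36361
step 18 | q: -0.37271 1.35569 -0.88701 | θ̇: -6.27566 4.99104 -1.57005 | tip: 0.32787 0.34304 0.71400 | τ: 16.21601 -1.36950 -2.39716
step 19 | q: -0.43572 1.40449 -0.90158 | θ̇: -6.32674 4.76292 -1.35340 | tip: 0.36385 0.32537 0.69055 | τ: 18.17638 -0.74147 -2.39328
step 20 | q: -0.49914 1.45089 -0.91420 | θ̇: -6.35563 4.51423 -1.18028 | tip: 0.39785 0.30652 0.66628 | τ: 19.81368 -0.09987 -2.35898
step 21 | q: -0.56273 1.49472 -0.92527 | θ̇: -6.36151 4.24800 -1.04585 | tip: 0.42977 0.28666 0.64139 | τ: 21.18126 0.54663 -2.30016
step 22 | q: -0.62627 1.53582 -0.93517 | θ̇: -6.34364 3.96739 -0.94555 | tip: 0.45958 0.26592 0.61605 | τ: 22.32260 1.19069 -2.22195
step 23 | q: -0.68951 1.57405 -0.94420 | θ̇: -6.30163 3.67570 -0.87494 | tip: 0.48727 0.24448 0.59040 | τ: 23.27351 1.82580 -2.12890
step 24 | q: -0.75221 1.60932 -0.95266 | θ̇: -6.23548 3.37630 -0.82960 | tip: 0.51286 0.22247 0.56461 | τ: 24.06357 2.44593 -2.02517
step 25 | q: -0.81413 1.64158 -0.96077 | θ̇: -6.14571 3.07261 -0.80514 | tip: 0.53640 0.20003 0.53881 | τ: 24.71729 3.04541 -1.91459
step 26 | q: -0.87504 1.67079 -0.96873 | θ̇: -6.03335 2.76800 -0.79727 | tip: 0.55797 0.17732 0.51310 | τ: 25.25490 3.61898 -1.80063
step 27 | q: -0.93472 1.69697 -0.97666 | θ̇: -5.89994 2.46574 -0.80189 | tip: 0.57765 0.15444 0.48758 | τ: 25.69304 4.16180 -1.68640
step 28 | q: -0.99298 1.72014 -0.98470 | θ̇: -5.74748 2.16887 -0.81520 | tip: 0.59551 0.13153 0.46234 | τ: 26.04531 4.66962 -1.57462
step 29 | q: -1.04962 1.74039 -0.99289 | θ̇: -5.57828 1.88013 -0.83380 | tip: 0.61167 0.10868 0.43743 | τ: 26.32275 5.13887 -1.46752
step 30 | q: -1.10449 1.75780 -1.00129 | θ̇: -5.39495 1.60197 -0.85483 | tip: 0.62620 0.08600 0.41292 | τ: 26.53433 5.56677 -1.36687
step 31 | q: -1.15748 1.77249 -1.00990 | θ̇: -5.20019 1.33643 -0.87595 | tip: 0.63921 0.06358 0.38886 | τ: 26.68732 5.95139 -1.27393
step 32 | q: -1.20847 1.78459 -1.01873 | θ̇: -4.99673 1.08514 -0.89543 | tip: 0.65079 0.04149 0.36528 | τ: 26.78770 6.29166 -1.18949
step 33 | q: -1.25740 1.79426 -1.02773 | θ̇: -4.78723 0.84934 -0.91206 | tip: 0.66102 0.01981 0.34221 | τ: 26.84043 6.58735 -1.11391
step 34 | q: -1.30421 1.80165 -1.03689 | θ̇: -4.57419 0.62989 -0.92514 | tip: 0.67000 -0.00141 0.31970 | τ: 26.84982 6.83903 -1.04718
step 35 | q: -1.34888 1.80693 -1.04617 | θ̇: -4.35989 0.42727 -0.93435 | tip: 0.67781 -0.02212 0.29778 | τ: 26.81965 7.04793 -0.98901
step 36 | q: -1.39142 1.81027 -1.05552 | θ̇: -4.14636 0.24163 -0.93974 | tip: 0.68453 -0.04228 0.27646 | τ: 26.75340 7.21590 -0.93886
step 37 | q: -1.43182 1.81183 -1.06491 | θ̇: -3.93535 0.07283 -0.94154 | tip: 0.69024 -0.06185 0.25577 | τ: 26.65433 7.34521 -0.89606
step 38 | q: -1.47015 1.81180 -1.07432 | θ̇: -3.72965 -0.07574 -0.94402 | tip: 0.69501 -0.08082 0.23574 | τ: 26.52644 7.42865 -0.85768
step 39 | q: -1.50644 1.81038 -1.08375 | θ̇: -3.53005 -0.20615 -0.94452 | tip: 0.69892 -0.09915 0.21637 | τ: 26.37289 7.47297 -0.82489
step 40 | q: -1.54077 1.80773 -1.09316 | θ̇: -3.33632 -0.32246 -0.94017 | tip: 0.70203 -0.11684 0.19769 | τ: 26.19567 7.48987 -0.79885
step 41 | q: -1.57320 1.80398 -1.10252 | θ̇: -3.14918 -0.42531 -0.93301 | tip: 0.70441 -0.13389 0.17969
max |τ| (N·m): 67.99967


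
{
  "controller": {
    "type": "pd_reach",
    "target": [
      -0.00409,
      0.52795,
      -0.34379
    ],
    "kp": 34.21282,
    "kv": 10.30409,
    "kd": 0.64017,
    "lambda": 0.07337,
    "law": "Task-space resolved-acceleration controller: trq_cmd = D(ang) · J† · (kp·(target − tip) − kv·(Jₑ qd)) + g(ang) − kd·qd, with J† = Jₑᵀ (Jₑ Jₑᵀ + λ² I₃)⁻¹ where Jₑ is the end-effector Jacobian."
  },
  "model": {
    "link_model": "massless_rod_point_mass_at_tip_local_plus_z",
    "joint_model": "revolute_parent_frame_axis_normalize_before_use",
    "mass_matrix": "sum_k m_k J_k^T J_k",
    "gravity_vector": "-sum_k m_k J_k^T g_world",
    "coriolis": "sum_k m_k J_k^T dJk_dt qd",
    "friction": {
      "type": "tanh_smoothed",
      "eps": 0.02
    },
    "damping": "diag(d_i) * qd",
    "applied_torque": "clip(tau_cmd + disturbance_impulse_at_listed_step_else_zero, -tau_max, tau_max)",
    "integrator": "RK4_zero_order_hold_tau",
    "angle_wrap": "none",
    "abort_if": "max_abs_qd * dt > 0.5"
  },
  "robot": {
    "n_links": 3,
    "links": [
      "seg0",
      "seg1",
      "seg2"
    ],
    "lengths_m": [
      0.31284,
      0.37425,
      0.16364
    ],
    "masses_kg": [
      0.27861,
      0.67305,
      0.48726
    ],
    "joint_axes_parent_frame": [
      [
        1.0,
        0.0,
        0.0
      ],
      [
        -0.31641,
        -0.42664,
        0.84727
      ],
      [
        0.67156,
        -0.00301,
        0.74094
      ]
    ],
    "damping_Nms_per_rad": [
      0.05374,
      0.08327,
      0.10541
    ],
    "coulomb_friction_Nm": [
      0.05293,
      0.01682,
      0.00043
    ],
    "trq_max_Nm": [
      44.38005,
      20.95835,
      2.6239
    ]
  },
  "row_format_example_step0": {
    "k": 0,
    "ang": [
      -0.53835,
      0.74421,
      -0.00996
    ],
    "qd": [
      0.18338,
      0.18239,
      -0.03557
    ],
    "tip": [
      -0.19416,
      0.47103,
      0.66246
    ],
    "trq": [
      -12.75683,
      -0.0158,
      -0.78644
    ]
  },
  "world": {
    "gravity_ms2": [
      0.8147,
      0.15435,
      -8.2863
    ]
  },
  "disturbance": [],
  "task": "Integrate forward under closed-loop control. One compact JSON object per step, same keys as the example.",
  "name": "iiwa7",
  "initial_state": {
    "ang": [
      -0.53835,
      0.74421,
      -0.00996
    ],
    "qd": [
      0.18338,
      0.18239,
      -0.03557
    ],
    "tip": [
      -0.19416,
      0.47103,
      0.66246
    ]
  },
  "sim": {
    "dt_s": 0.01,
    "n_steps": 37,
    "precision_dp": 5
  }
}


{"k":1,"ang":[-0.53781,0.7462,-0.01126],"qd":[-0.07556,0.21756,-0.21607],"tip":[-0.19476,0.47063,0.66245],"trq":[-10.76448,-0.09452,-0.56326]}
{"k":2,"ang":[-0.5398,0.74874,-0.01249],"qd":[-0.3218,0.28874,-0.04327],"tip":[-0.19551,0.47186,0.66121],"trq":[-9.10041,-0.17176,-0.58735]}
{"k":3,"ang":[-0.544,0.75162,-0.01434],"qd":[-0.51855,0.28867,-0.30835],"tip":[-0.19639,0.47456,0.65884],"trq":[-7.46234,-0.22229,-0.32838]}
{"k":4,"ang":[-0.5502,0.75486,-0.01577],"qd":[-0.72211,0.35629,0.00024],"tip":[-0.19734,0.47851,0.6555],"trq":[-6.17563,-0.27869,-0.46131]}
{"k":5,"ang":[-0.55814,0.75819,-0.01806],"qd":[-0.86578,0.31356,-0.4289],"tip":[-0.19836,0.48361,0.65123],"trq":[-4.77626,-0.29988,-0.10883]}
{"k":6,"ang":[-0.56768,0.76176,-0.01952],"qd":[-1.0417,0.3939,0.1026],"tip":[-0.19939,0.48964,0.64618],"trq":[-3.8263,-0.34198,-0.40509]}
{"k":7,"ang":[-0.57855,0.76518,-0.02227],"qd":[-1.13522,0.2971,-0.60542],"tip":[-0.20047,0.49655,0.64033],"trq":[-2.56475,-0.33421,0.1211]}
{"k":8,"ang":[-0.59074,0.76878,-0.02352],"qd":[-1.29939,0.41481,0.29536],"tip":[-0.2015,0.50412,0.63384],"trq":[-1.94527,-0.37208,-0.43325]}
{"k":9,"ang":[-0.60391,0.77201,-0.02685],"qd":[-1.33954,0.24176,-0.88237],"tip":[-0.20255,0.51236,0.62663],"trq":[-0.70833,-0.33336,0.39702]}
{"k":10,"ang":[-0.61819,0.77547,-0.0276],"qd":[-1.51135,0.43431,0.63091],"tip":[-0.20352,0.52103,0.61891],"trq":[-0.45717,-0.38048,-0.5755]}
{"k":11,"ang":[-0.63315,0.77827,-0.03176],"qd":[-1.48666,0.14516,-1.33076],"tip":[-0.20451,0.53021,0.6105],"trq":[0.89916,-0.30373,0.77114]}
{"k":12,"ang":[-0.64909,0.78147,-0.03158],"qd":[-1.69289,0.47139,1.19871],"tip":[-0.20535,0.53961,0.60174],"trq":[0.68098,-0.37883,-0.88747]}
{"k":13,"ang":[-0.66539,0.78366,-0.03702],"qd":[-1.57948,-0.00188,-2.06634],"tip":[-0.20625,0.54941,0.59226],"trq":[2.36108,-0.24935,1.32466]}
{"k":14,"ang":[-0.68267,0.78661,-0.03523],"qd":[-1.86009,0.55234,2.14408],"tip":[-0.20693,0.55923,0.58261],"trq":[1.47741,-0.38049,-1.46293]}
{"k":15,"ang":[-0.69994,0.788,-0.04274],"qd":[-1.61465,-0.22069,-3.28161],"tip":[-0.20773,0.5694,0.57214],"trq":[3.79246,-0.1689,2.18915]}
{"k":16,"ang":[-0.7183,0.79079,-0.03829],"qd":[-2.0324,0.71405,3.70801],"tip":[-0.20822,0.57939,0.56177],"trq":[1.89563,-0.39899,-2.46058]}
{"k":17,"ang":[-0.7362,0.79118,-0.04918],"qd":[-1.58088,-0.54626,-5.28235],"tip":[-0.20895,0.58972,0.55035],"trq":[5.33559,-0.05799,2.6239]}
{"k":18,"ang":[-0.75465,0.79197,-0.05556],"qd":[-2.07668,0.61715,3.41926],"tip":[-0.20952,0.59993,0.53877],"trq":[2.84854,-0.37156,-2.22604]}
{"k":19,"ang":[-0.77312,0.79199,-0.06568],"qd":[-1.64705,-0.53161,-4.88927],"tip":[-0.21009,0.61012,0.52671],"trq":[6.01496,-0.05106,2.6239]}
{"k":20,"ang":[-0.79213,0.79259,-0.06959],"qd":[-2.12345,0.56882,3.54309],"tip":[-0.21047,0.62009,0.51463],"trq":[3.52413,-0.34273,-2.27374]}
{"k":21,"ang":[-0.81092,0.79205,-0.0798],"qd":[-1.66804,-0.59335,-5.0164],"tip":[-0.21088,0.63002,0.50199],"trq":[6.74074,-0.01539,2.6239]}
{"k":22,"ang":[-0.83009,0.79185,-0.08552],"qd":[-2.13339,0.47216,3.31551],"tip":[-0.21114,0.6397,0.48932],"trq":[4.22515,-0.30095,-2.09104]}
{"k":23,"ang":[-0.84909,0.79086,-0.09506],"qd":[-1.6976,-0.59509,-4.6951],"tip":[-0.21138,0.64924,0.47625],"trq":[7.22965,0.00405,2.6239]}
{"k":24,"ang":[-0.86848,0.79036,-0.0987],"qd":[-2.14889,0.4195,3.42887],"tip":[-0.21144,0.6585,0.46326],"trq":[4.71553,-0.26486,-2.1404]}
{"k":25,"ang":[-0.88753,0.78881,-0.10828],"qd":[-1.69228,-0.65407,-4.80362],"tip":[-0.21152,0.66758,0.44982],"trq":[7.77715,0.04248,2.6239]}
{"k":26,"ang":[-0.90682,0.78757,-0.11339],"qd":[-2.13609,0.33255,3.24912],"tip":[-0.21144,0.67638,0.43643],"trq":[5.24334,-0.22337,-1.99659]}
{"k":27,"ang":[-0.92583,0.78558,-0.12241],"qd":[-1.69652,-0.66093,-4.54271],"tip":[-0.21136,0.68494,0.42273],"trq":[8.13944,0.0625,2.6239]}
{"k":28,"ang":[-0.94511,0.78404,-0.12581],"qd":[-2.12975,0.28224,3.34488],"tip":[-0.21111,0.69319,0.40919],"trq":[5.60942,-0.18931,-2.03985]}
{"k":29,"ang":[-0.96398,0.78155,-0.1348],"qd":[-1.67414,-0.70915,-4.62521],"tip":[-0.21088,0.7012,0.39527],"trq":[8.55749,0.09428,2.6239]}
{"k":30,"ang":[-0.98301,0.77938,-0.13937],"qd":[-2.10156,0.20588,3.19966],"tip":[-0.2105,0.70889,0.38151],"trq":[6.01396,-0.15148,-1.92404]}
{"k":31,"ang":[-1.00168,0.77651,-0.14788],"qd":[-1.66093,-0.71623,-4.40888],"tip":[-0.21012,0.71631,0.36749],"trq":[8.82883,0.11121,2.6239]}
{"k":32,"ang":[-1.02053,0.77405,-0.15103],"qd":[-2.08013,0.16026,3.28112],"tip":[-0.2096,0.72341,0.35371],"trq":[6.29005,-0.12168,-1.96191]}
{"k":33,"ang":[-1.03892,0.77076,-0.15948],"qd":[-1.627,-0.75377,-4.4723],"tip":[-0.20909,0.73023,0.33964],"trq":[9.15084,0.13532,2.6239]}
{"k":34,"ang":[-1.0574,0.76778,-0.16355],"qd":[-2.04168,0.09579,3.16411],"tip":[-0.20845,0.73674,0.32578],"trq":[6.60141,-0.09049,-1.86866]}
{"k":35,"ang":[-1.07548,0.76417,-0.17158],"qd":[-1.60148,-0.75829,-4.29373],"tip":[-0.20782,0.74295,0.31173],"trq":[9.35439,0.14673,2.6239]}
{"k":36,"ang":[-1.09368,0.76096,-0.17448],"qd":[-2.00966,0.05634,3.23144],"tip":[-0.20706,0.74886,0.29798],"trq":[6.80975,-0.06673,-1.90036]}
{"k":37,"ang":[-1.11138,0.75702,-0.18244],"qd":[-1.55992,-0.78502,-4.3403],"tip":[-0.20631,0.75447,0.28399]}


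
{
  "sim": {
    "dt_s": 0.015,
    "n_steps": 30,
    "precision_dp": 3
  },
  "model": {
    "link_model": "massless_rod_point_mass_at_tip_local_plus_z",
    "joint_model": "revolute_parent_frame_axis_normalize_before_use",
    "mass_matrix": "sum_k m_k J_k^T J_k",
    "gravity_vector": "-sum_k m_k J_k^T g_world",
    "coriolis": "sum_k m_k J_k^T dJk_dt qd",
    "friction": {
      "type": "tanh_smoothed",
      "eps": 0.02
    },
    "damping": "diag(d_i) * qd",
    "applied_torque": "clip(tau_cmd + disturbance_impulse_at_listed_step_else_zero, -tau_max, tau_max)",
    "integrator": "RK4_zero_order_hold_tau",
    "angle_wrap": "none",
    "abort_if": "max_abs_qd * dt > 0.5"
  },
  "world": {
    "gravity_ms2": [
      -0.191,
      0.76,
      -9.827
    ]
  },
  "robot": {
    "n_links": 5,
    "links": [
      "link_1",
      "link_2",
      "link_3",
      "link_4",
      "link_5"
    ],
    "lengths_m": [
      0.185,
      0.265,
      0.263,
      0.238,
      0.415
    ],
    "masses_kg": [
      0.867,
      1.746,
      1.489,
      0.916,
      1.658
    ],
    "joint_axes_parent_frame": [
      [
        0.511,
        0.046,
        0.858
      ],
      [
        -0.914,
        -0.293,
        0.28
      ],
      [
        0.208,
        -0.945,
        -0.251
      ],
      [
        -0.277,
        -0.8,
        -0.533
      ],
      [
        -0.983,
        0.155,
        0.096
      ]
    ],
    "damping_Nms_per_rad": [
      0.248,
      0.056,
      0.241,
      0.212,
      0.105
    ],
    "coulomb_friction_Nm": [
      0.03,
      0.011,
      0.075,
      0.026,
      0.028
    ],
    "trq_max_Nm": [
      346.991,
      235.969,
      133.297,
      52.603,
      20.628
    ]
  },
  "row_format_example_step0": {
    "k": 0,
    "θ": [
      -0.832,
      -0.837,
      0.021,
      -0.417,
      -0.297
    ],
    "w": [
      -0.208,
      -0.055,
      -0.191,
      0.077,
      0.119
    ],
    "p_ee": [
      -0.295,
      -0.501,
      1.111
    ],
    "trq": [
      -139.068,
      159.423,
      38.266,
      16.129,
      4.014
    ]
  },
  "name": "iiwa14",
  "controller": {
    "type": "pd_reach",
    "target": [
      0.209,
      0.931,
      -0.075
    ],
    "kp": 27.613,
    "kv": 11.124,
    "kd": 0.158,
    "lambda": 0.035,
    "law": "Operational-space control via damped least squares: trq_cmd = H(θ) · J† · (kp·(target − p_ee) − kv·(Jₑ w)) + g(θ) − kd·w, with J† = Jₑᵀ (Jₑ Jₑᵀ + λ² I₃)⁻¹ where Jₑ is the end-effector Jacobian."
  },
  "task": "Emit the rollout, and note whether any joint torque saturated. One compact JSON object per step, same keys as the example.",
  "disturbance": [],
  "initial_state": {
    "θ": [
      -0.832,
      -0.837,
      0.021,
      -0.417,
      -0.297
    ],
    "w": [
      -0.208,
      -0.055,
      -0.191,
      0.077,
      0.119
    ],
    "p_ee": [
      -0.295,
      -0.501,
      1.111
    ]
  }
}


{"k":1,"\u03b8":[-0.853,-0.833,0.012,-0.436,-0.313],"w":[-2.599,0.575,-1.038,-2.6,-2.223],"p_ee":[-0.294,-0.495,1.109],"trq":[-112.048,132.077,30.955,13.721,4.036]}
{"k":2,"\u03b8":[-0.905,-0.82,-0.007,-0.491,-0.359],"w":[-4.373,1.069,-1.468,-4.663,-3.735],"p_ee":[-0.289,-0.481,1.099],"trq":[-82.878,102.652,22.929,10.513,3.437]}
{"k":3,"\u03b8":[-0.979,-0.801,-0.028,-0.573,-0.42],"w":[-5.462,1.454,-1.36,-6.188,-4.433],"p_ee":[-0.282,-0.459,1.084],"trq":[-56.913,75.71,15.822,7.557,2.781]}
{"k":4,"\u03b8":[-1.065,-0.777,-0.044,-0.674,-0.488],"w":[-6.01,1.729,-0.848,-7.262,-4.542],"p_ee":[-0.273,-0.43,1.064],"trq":[-36.312,53.64,10.171,5.331,2.379]}
{"k":5,"\u03b8":[-1.156,-0.75,-0.051,-0.789,-0.555],"w":[-6.197,1.899,-0.112,-7.967,-4.346],"p_ee":[-0.261,-0.395,1.039],"trq":[-20.818,36.643,5.815,3.877,2.324]}
{"k":6,"\u03b8":[-1.248,-0.721,-0.046,-0.911,-0.618],"w":[-6.185,1.966,0.675,-8.346,-4.056],"p_ee":[-0.249,-0.356,1.012],"trq":[-9.361,23.963,2.425,3.029,2.576]}
{"k":7,"\u03b8":[-1.34,-0.691,-0.03,-1.038,-0.677],"w":[-6.04,1.956,1.47,-8.475,-3.814],"p_ee":[-0.236,-0.313,0.983],"trq":[-0.882,14.623,-0.279,2.601,3.054]}
{"k":8,"\u03b8":[-1.429,-0.662,-0.002,-1.164,-0.733],"w":[-5.817,1.885,2.221,-8.393,-3.685],"p_ee":[-0.222,-0.268,0.953],"trq":[5.452,7.783,-2.502,2.411,3.675]}
{"k":9,"\u03b8":[-1.514,-0.635,0.036,-1.288,-0.788],"w":[-5.551,1.766,2.897,-8.135,-3.675],"p_ee":[-0.208,-0.222,0.922],"trq":[10.225,2.813,-4.375,2.315,4.369]}
{"k":10,"\u03b8":[-1.595,-0.61,0.084,-1.408,-0.843],"w":[-5.266,1.615,3.481,-7.737,-3.761],"p_ee":[-0.194,-0.175,0.891],"trq":[13.836,-0.74,-5.979,2.211,5.086]}
{"k":11,"\u03b8":[-1.672,-0.587,0.14,-1.52,-0.901],"w":[-4.973,1.448,3.968,-7.23,-3.905],"p_ee":[-0.18,-0.128,0.859],"trq":[16.553,-3.206,-7.362,2.036,5.786]}
{"k":12,"\u03b8":[-1.745,-0.566,0.202,-1.624,-0.96],"w":[-4.683,1.276,4.358,-6.644,-4.069],"p_ee":[-0.166,-0.082,0.828],"trq":[18.564,-4.824,-8.551,1.755,6.442]}
{"k":13,"\u03b8":[-1.813,-0.549,0.27,-1.719,-1.022],"w":[-4.404,1.11,4.654,-6.002,-4.217],"p_ee":[-0.153,-0.036,0.797],"trq":[20.004,-5.78,-9.568,1.358,7.036]}
{"k":14,"\u03b8":[-1.877,-0.533,0.341,-1.804,-1.086],"w":[-4.145,0.952,4.857,-5.323,-4.321],"p_ee":[-0.14,0.008,0.766],"trq":[20.977,-6.218,-10.426,0.85,7.554]}
{"k":15,"\u03b8":[-1.937,-0.52,0.415,-1.879,-1.151],"w":[-3.914,0.802,4.969,-4.622,-4.359],"p_ee":[-0.128,0.052,0.736],"trq":[21.569,-6.259,-11.142,0.245,7.99]}
{"k":16,"\u03b8":[-1.995,-0.509,0.49,-1.943,-1.216],"w":[-3.721,0.657,4.993,-3.909,-4.317],"p_ee":[-0.116,0.094,0.707],"trq":[21.863,-6.011,-11.732,-0.436,8.342]}
{"k":17,"\u03b8":[-2.05,-0.501,0.564,-1.996,-1.28],"w":[-3.573,0.508,4.931,-3.195,-4.187],"p_ee":[-0.104,0.135,0.678],"trq":[21.94,-5.566,-12.215,-1.17,8.607]}
{"k":18,"\u03b8":[-2.102,-0.494,0.637,-2.039,-1.341],"w":[-3.473,0.348,4.789,-2.488,-3.967],"p_ee":[-0.093,0.175,0.65],"trq":[21.877,-5.005,-12.613,-1.938,8.787]}
{"k":19,"\u03b8":[-2.154,-0.49,0.708,-2.071,-1.398],"w":[-3.422,0.17,4.576,-1.8,-3.656],"p_ee":[-0.082,0.213,0.623],"trq":[21.749,-4.392,-12.946,-2.723,8.881]}
{"k":20,"\u03b8":[-2.205,-0.489,0.774,-2.093,-1.45],"w":[-3.413,-0.03,4.302,-1.144,-3.264],"p_ee":[-0.071,0.25,0.596],"trq":[21.617,-3.767,-13.233,-3.513,8.891]}
{"k":21,"\u03b8":[-2.257,-0.491,0.836,-2.106,-1.496],"w":[-3.432,-0.25,3.982,-0.535,-2.802],"p_ee":[-0.06,0.286,0.57],"trq":[21.526,-3.153,-13.491,-4.299,8.818]}
{"k":22,"\u03b8":[-2.308,-0.497,0.894,-2.109,-1.534],"w":[-3.472,-0.489,3.627,0.008,-2.284],"p_ee":[-0.049,0.32,0.545],"trq":[21.485,-2.538,-13.725,-5.076,8.662]}
{"k":23,"\u03b8":[-2.361,-0.506,0.945,-2.106,-1.564],"w":[-3.517,-0.74,3.255,0.461,-1.727],"p_ee":[-0.039,0.353,0.52],"trq":[21.489,-1.901,-13.936,-5.833,8.425]}
{"k":24,"\u03b8":[-2.414,-0.519,0.991,-2.096,-1.586],"w":[-3.548,-0.989,2.88,0.82,-1.161],"p_ee":[-0.028,0.384,0.496],"trq":[21.538,-1.233,-14.134,-6.576,8.116]}
{"k":25,"\u03b8":[-2.467,-0.535,1.032,-2.082,-1.6],"w":[-3.551,-1.219,2.516,1.078,-0.61],"p_ee":[-0.016,0.414,0.472],"trq":[21.618,-0.524,-14.319,-7.301,7.744]}
{"k":26,"\u03b8":[-2.52,-0.555,1.067,-2.064,-1.605],"w":[-3.517,-1.42,2.175,1.242,-0.097],"p_ee":[-0.005,0.443,0.449],"trq":[21.709,0.228,-14.49,-8.0,7.322]}
{"k":27,"\u03b8":[-2.572,-0.577,1.097,-2.045,-1.603],"w":[-3.433,-1.574,1.87,1.329,0.352],"p_ee":[0.006,0.47,0.427],"trq":[21.809,1.008,-14.649,-8.667,6.876]}
{"k":28,"\u03b8":[-2.622,-0.602,1.124,-2.024,-1.595],"w":[-3.309,-1.686,1.604,1.353,0.736],"p_ee":[0.017,0.495,0.405],"trq":[21.88,1.821,-14.784,-9.294,6.413]}
{"k":29,"\u03b8":[-2.671,-0.627,1.146,-2.004,-1.582],"w":[-3.151,-1.758,1.378,1.329,1.054],"p_ee":[0.029,0.52,0.383],"trq":[21.901,2.661,-14.89,-9.875,5.947]}
{"k":30,"\u03b8":[-2.716,-0.654,1.165,-1.985,-1.564],"w":[-2.967,-1.795,1.191,1.274,1.308],"p_ee":[0.04,0.543,0.363]}
{"summary": "any joint saturated: no"}


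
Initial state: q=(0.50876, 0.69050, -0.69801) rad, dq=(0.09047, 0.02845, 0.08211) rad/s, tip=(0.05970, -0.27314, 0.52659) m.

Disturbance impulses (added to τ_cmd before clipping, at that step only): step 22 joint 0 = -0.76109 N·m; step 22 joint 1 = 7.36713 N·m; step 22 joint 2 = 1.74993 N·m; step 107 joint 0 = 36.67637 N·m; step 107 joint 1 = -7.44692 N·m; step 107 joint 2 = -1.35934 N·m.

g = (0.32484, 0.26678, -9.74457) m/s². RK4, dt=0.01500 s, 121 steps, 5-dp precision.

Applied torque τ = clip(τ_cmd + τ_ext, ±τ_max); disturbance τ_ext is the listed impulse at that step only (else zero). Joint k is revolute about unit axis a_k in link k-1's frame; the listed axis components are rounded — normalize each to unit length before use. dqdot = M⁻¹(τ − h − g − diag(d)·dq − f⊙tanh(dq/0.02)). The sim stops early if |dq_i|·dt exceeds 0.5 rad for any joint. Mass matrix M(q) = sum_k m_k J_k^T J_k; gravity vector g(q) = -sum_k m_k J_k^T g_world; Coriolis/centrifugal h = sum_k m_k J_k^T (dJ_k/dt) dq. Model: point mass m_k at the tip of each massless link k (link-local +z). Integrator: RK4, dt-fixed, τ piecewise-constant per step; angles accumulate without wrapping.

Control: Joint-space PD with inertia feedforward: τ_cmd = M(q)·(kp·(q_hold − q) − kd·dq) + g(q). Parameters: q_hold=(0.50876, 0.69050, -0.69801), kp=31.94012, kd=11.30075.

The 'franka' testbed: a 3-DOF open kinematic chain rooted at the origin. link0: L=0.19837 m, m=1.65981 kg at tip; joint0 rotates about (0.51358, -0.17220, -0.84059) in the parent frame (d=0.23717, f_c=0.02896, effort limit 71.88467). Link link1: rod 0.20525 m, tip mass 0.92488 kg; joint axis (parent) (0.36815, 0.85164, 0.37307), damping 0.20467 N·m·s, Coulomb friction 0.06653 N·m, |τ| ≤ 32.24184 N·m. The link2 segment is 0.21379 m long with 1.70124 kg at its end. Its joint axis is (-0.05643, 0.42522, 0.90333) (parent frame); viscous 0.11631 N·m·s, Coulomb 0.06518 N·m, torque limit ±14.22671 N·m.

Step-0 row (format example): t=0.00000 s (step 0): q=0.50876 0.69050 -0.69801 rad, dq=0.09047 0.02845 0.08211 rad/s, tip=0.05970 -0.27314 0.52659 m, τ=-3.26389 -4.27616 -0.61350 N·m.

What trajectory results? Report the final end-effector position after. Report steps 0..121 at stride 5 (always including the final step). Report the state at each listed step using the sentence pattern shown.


t=0.07500 s (step 5): q=0.51305 0.69292 -0.69971 rad, dq=0.02962 -0.02587 0.19018 rad/s, tip=0.05894 -0.27481 0.52564 m, τ=-3.04431 -4.22869 -0.60446 N·m.
t=0.15000 s (step 10): q=0.51429 0.69382 -0.70150 rad, dq=0.00412 -0.03730 0.18417 rad/s, tip=0.05869 -0.27526 0.52537 m, τ=-2.93781 -4.20718 -0.59916 N·m.
t=0.22500 s (step 15): q=0.51433 0.69418 -0.70362 rad, dq=-0.00468 -0.04153 0.18204 rad/s, tip=0.05864 -0.27523 0.52537 m, τ=-2.89318 -4.19543 -0.59643 N·m.
t=0.30000 s (step 20): q=0.51399 0.69434 -0.70580 rad, dq=-0.00707 -0.04279 0.18188 rad/s, tip=0.05864 -0.27505 0.52546 m, τ=-2.87391 -4.18877 -0.59499 N·m.
t=0.37500 s (step 25): q=0.51385 0.70265 -0.68914 rad, dq=-0.00046 0.17810 0.30053 rad/s, tip=0.06241 -0.27705 0.52334 m, τ=-2.75701 -5.16790 -0.79859 N·m.
t=0.45000 s (step 30): q=0.51361 0.71133 -0.68312 rad, dq=-0.00622 0.00762 0.21151 rad/s, tip=0.06557 -0.27855 0.52151 m, τ=-2.81057 -4.69189 -0.69807 N·m.
t=0.52500 s (step 35): q=0.51321 0.71238 -0.68473 rad, dq=-0.00617 -0.05762 0.17173 rad/s, tip=0.06591 -0.27851 0.52142 m, τ=-2.84311 -4.45996 -0.64950 N·m.
t=0.60000 s (step 40): q=0.51286 0.71049 -0.68857 rad, dq=-0.00538 -0.07701 0.14905 rad/s, tip=0.06516 -0.27795 0.52196 m, τ=-2.85702 -4.34127 -0.62476 N·m.
t=0.67500 s (step 45): q=0.51258 0.70792 -0.69339 rad, dq=-0.00474 -0.07846 0.14295 rad/s, tip=0.06412 -0.27725 0.52266 m, τ=-2.86039 -4.28030 -0.61232 N·m.
t=0.75000 s (step 50): q=0.51235 0.70543 -0.69806 rad, dq=-0.00426 -0.07532 0.15016 rad/s, tip=0.06310 -0.27659 0.52333 m, τ=-2.85990 -4.24539 -0.60550 N·m.
t=0.82500 s (step 55): q=0.51216 0.70326 -0.70212 rad, dq=-0.00386 -0.07071 0.15960 rad/s, tip=0.06221 -0.27602 0.52390 m, τ=-2.85823 -4.22319 -0.60131 N·m.
t=0.90000 s (step 60): q=0.51201 0.70147 -0.70557 rad, dq=-0.00352 -0.06571 0.16733 rad/s, tip=0.06147 -0.27553 0.52438 m, τ=-2.85626 -4.20838 -0.59857 N·m.
t=0.97500 s (step 65): q=0.51189 0.70005 -0.70856 rad, dq=-0.00324 -0.06090 0.17295 rad/s, tip=0.06086 -0.27514 0.52477 m, τ=-2.85427 -4.19840 -0.59676 N·m.
t=1.05000 s (step 70): q=0.51179 0.69898 -0.71119 rad, dq=-0.00302 -0.05662 0.17700 rad/s, tip=0.06038 -0.27482 0.52507 m, τ=-2.85242 -4.19168 -0.59557 N·m.
t=1.12500 s (step 75): q=0.51172 0.69821 -0.71355 rad, dq=-0.00284 -0.05300 0.18000 rad/s, tip=0.06000 -0.27456 0.52531 m, τ=-2.85078 -4.18716 -0.59480 N·m.
t=1.20000 s (step 80): q=0.51166 0.69767 -0.71571 rad, dq=-0.00270 -0.05007 0.18231 rad/s, tip=0.05970 -0.27436 0.52549 m, τ=-2.84936 -4.18409 -0.59430 N·m.
t=1.27500 s (step 85): q=0.51161 0.69733 -0.71770 rad, dq=-0.00259 -0.04775 0.18412 rad/s, tip=0.05948 -0.27420 0.52563 m, τ=-2.84817 -4.18198 -0.59399 N·m.
t=1.35000 s (step 90): q=0.51158 0.69715 -0.71955 rad, dq=-0.00250 -0.04597 0.18559 rad/s, tip=0.05930 -0.27407 0.52573 m, τ=-2.84719 -4.18051 -0.59380 N·m.
t=1.42500 s (step 95): q=0.51155 0.69707 -0.72128 rad, dq=-0.00244 -0.04461 0.18680 rad/s, tip=0.05916 -0.27397 0.52581 m, τ=-2.84638 -4.17946 -0.59368 N·m.
t=1.50000 s (step 100): q=0.51153 0.69708 -0.72292 rad, dq=-0.00239 -0.04359 0.18781 rad/s, tip=0.05906 -0.27388 0.52587 m, τ=-2.84573 -4.17870 -0.59362 N·m.
t=1.57500 s (step 105): q=0.51152 0.69716 -0.72448 rad, dq=-0.00236 -0.04284 0.18867 rad/s, tip=0.05897 -0.27382 0.52591 m, τ=-2.84520 -4.17815 -0.59359 N·m.
t=1.65000 s (step 110): q=0.54814 0.69473 -0.74224 rad, dq=0.75556 -0.07978 -0.15839 rad/s, tip=0.04512 -0.28401 0.52206 m, τ=-7.74138 -3.27586 -0.46949 N·m.
t=1.72500 s (step 115): q=0.58093 0.68983 -0.73998 rad, dq=0.19409 0.01031 -0.15282 rad/s, tip=0.03292 -0.29314 0.51824 m, τ=-5.34343 -3.78523 -0.54212 N·m.
t=1.80000 s (step 120): q=0.58480 0.68871 -0.73627 rad, dq=-0.04770 0.04146 -0.15516 rad/s, tip=0.03153 -0.29428 0.51776 m, τ=-4.10772 -4.00766 -0.57067 N·m.
t=1.81500 s (step 121): q=0.58385 0.68871 -0.73553 rad, dq=-0.07300 0.04498 -0.15558 rad/s, tip=0.03190 -0.29404 0.51787 m.
final tip position (m): 0.03190 -0.29404 0.51787


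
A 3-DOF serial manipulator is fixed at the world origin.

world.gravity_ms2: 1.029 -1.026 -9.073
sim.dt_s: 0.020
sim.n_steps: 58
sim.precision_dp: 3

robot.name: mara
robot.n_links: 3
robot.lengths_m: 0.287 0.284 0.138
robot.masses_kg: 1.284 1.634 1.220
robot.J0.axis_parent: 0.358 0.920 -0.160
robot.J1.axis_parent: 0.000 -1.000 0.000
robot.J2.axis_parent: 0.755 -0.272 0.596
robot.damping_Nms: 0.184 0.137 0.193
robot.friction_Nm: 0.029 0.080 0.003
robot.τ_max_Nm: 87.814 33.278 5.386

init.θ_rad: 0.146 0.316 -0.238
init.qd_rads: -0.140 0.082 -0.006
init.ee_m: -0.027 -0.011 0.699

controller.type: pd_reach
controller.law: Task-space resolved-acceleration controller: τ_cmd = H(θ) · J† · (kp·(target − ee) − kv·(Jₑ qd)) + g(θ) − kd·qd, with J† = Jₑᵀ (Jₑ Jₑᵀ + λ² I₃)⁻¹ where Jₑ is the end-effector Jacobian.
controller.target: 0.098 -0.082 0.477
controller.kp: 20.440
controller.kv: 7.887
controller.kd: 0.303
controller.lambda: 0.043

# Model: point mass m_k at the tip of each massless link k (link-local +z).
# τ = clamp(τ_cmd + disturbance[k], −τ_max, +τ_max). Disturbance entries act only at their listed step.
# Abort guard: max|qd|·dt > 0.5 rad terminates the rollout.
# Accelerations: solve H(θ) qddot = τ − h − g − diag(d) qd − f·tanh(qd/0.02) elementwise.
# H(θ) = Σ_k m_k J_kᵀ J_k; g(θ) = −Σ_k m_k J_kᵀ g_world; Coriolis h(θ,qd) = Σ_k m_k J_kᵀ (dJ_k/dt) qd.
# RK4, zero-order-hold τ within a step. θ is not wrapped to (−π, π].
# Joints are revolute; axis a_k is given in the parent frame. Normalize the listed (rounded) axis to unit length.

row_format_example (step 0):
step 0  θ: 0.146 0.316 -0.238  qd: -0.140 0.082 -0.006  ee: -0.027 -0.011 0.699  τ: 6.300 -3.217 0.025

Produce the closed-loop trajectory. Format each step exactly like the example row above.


step 1  θ: 0.148 0.323 -0.243  qd: 0.285 0.649 -0.485  ee: -0.029 -0.010 0.699  τ: 4.972 -2.979 0.157
step 2  θ: 0.156 0.339 -0.252  qd: 0.566 0.950 -0.410  ee: -0.029 -0.011 0.698  τ: 3.655 -2.690 0.096
step 3  θ: 0.169 0.361 -0.260  qd: 0.782 1.161 -0.331  ee: -0.029 -0.014 0.697  τ: 2.450 -2.410 0.043
step 4  θ: 0.187 0.385 -0.266  qd: 0.950 1.309 -0.269  ee: -0.028 -0.017 0.695  τ: 1.345 -2.146 0.002
step 5  θ: 0.207 0.412 -0.270  qd: 1.080 1.411 -0.220  ee: -0.026 -0.021 0.693  τ: 0.333 -1.901 -0.029
step 6  θ: 0.230 0.441 -0.274  qd: 1.179 1.477 -0.183  ee: -0.023 -0.025 0.691  τ: -0.597 -1.675 -0.053
step 7  θ: 0.254 0.471 -0.278  qd: 1.252 1.515 -0.154  ee: -0.020 -0.030 0.689  τ: -1.448 -1.469 -0.071
step 8  θ: 0.279 0.501 -0.281  qd: 1.305 1.532 -0.133  ee: -0.016 -0.035 0.686  τ: -2.228 -1.282 -0.085
step 9  θ: 0.306 0.532 -0.283  qd: 1.340 1.534 -0.117  ee: -0.012 -0.040 0.684  τ: -2.940 -1.115 -0.095
step 10  θ: 0.333 0.562 -0.285  qd: 1.362 1.524 -0.106  ee: -0.007 -0.046 0.681  τ: -3.590 -0.967 -0.102
step 11  θ: 0.360 0.593 -0.287  qd: 1.372 1.505 -0.099  ee: -0.003 -0.051 0.678  τ: -4.180 -0.835 -0.106
step 12  θ: 0.387 0.623 -0.289  qd: 1.372 1.481 -0.094  ee: 0.002 -0.056 0.674  τ: -4.717 -0.721 -0.110
step 13  θ: 0.415 0.652 -0.291  qd: 1.366 1.452 -0.092  ee: 0.007 -0.061 0.671  τ: -5.202 -0.621 -0.111
step 14  θ: 0.442 0.680 -0.293  qd: 1.353 1.421 -0.092  ee: 0.012 -0.066 0.667  τ: -5.641 -0.536 -0.112
step 15  θ: 0.469 0.708 -0.294  qd: 1.335 1.388 -0.092  ee: 0.017 -0.071 0.664  τ: -6.038 -0.465 -0.113
step 16  θ: 0.495 0.736 -0.296  qd: 1.314 1.355 -0.094  ee: 0.022 -0.075 0.660  τ: -6.394 -0.405 -0.112
step 17  θ: 0.521 0.763 -0.298  qd: 1.289 1.321 -0.096  ee: 0.027 -0.079 0.656  τ: -6.715 -0.357 -0.112
step 18  θ: 0.547 0.789 -0.300  qd: 1.262 1.288 -0.099  ee: 0.032 -0.084 0.652  τ: -7.002 -0.319 -0.111
step 19  θ: 0.572 0.814 -0.302  qd: 1.233 1.255 -0.101  ee: 0.036 -0.087 0.648  τ: -7.259 -0.291 -0.110
step 20  θ: 0.596 0.839 -0.304  qd: 1.203 1.224 -0.104  ee: 0.040 -0.091 0.644  τ: -7.488 -0.271 -0.109
step 21  θ: 0.620 0.863 -0.306  qd: 1.171 1.193 -0.107  ee: 0.045 -0.095 0.640  τ: -7.692 -0.259 -0.108
step 22  θ: 0.643 0.886 -0.308  qd: 1.139 1.163 -0.109  ee: 0.049 -0.098 0.636  τ: -7.873 -0.254 -0.107
step 23  θ: 0.665 0.909 -0.310  qd: 1.107 1.134 -0.112  ee: 0.052 -0.101 0.632  τ: -8.032 -0.255 -0.106
step 24  θ: 0.687 0.932 -0.313  qd: 1.074 1.106 -0.114  ee: 0.056 -0.104 0.627  τ: -8.173 -0.262 -0.105
step 25  θ: 0.708 0.954 -0.315  qd: 1.042 1.079 -0.116  ee: 0.059 -0.107 0.623  τ: -8.297 -0.274 -0.104
step 26  θ: 0.729 0.975 -0.317  qd: 1.009 1.053 -0.118  ee: 0.062 -0.109 0.619  τ: -8.404 -0.291 -0.103
step 27  θ: 0.748 0.996 -0.320  qd: 0.977 1.027 -0.120  ee: 0.065 -0.112 0.615  τ: -8.498 -0.311 -0.103
step 28  θ: 0.768 1.016 -0.322  qd: 0.945 1.002 -0.121  ee: 0.068 -0.114 0.611  τ: -8.578 -0.335 -0.102
step 29  θ: 0.786 1.036 -0.324  qd: 0.913 0.978 -0.122  ee: 0.071 -0.116 0.608  τ: -8.647 -0.363 -0.101
step 30  θ: 0.804 1.055 -0.327  qd: 0.882 0.954 -0.124  ee: 0.073 -0.117 0.604  τ: -8.706 -0.392 -0.101
step 31  θ: 0.822 1.074 -0.329  qd: 0.852 0.931 -0.125  ee: 0.075 -0.119 0.600  τ: -8.755 -0.425 -0.101
step 32  θ: 0.838 1.092 -0.332  qd: 0.822 0.909 -0.126  ee: 0.077 -0.121 0.596  τ: -8.795 -0.459 -0.100
step 33  θ: 0.854 1.110 -0.334  qd: 0.793 0.886 -0.126  ee: 0.079 -0.122 0.593  τ: -8.828 -0.494 -0.100
step 34  θ: 0.870 1.128 -0.337  qd: 0.764 0.864 -0.127  ee: 0.080 -0.123 0.589  τ: -8.854 -0.532 -0.099
step 35  θ: 0.885 1.145 -0.339  qd: 0.736 0.843 -0.128  ee: 0.082 -0.124 0.585  τ: -8.873 -0.570 -0.099
step 36  θ: 0.899 1.161 -0.342  qd: 0.709 0.821 -0.128  ee: 0.083 -0.125 0.582  τ: -8.887 -0.609 -0.099
step 37  θ: 0.913 1.177 -0.344  qd: 0.682 0.800 -0.129  ee: 0.084 -0.126 0.579  τ: -8.897 -0.648 -0.099
step 38  θ: 0.927 1.193 -0.347  qd: 0.657 0.780 -0.129  ee: 0.085 -0.127 0.575  τ: -8.902 -0.688 -0.098
step 39  θ: 0.940 1.209 -0.350  qd: 0.631 0.759 -0.130  ee: 0.086 -0.127 0.572  τ: -8.903 -0.729 -0.098
step 40  θ: 0.952 1.224 -0.352  qd: 0.607 0.739 -0.130  ee: 0.087 -0.128 0.569  τ: -8.901 -0.769 -0.098
step 41  θ: 0.964 1.238 -0.355  qd: 0.583 0.720 -0.130  ee: 0.088 -0.128 0.566  τ: -8.896 -0.810 -0.097
step 42  θ: 0.975 1.252 -0.357  qd: 0.561 0.700 -0.130  ee: 0.088 -0.129 0.563  τ: -8.888 -0.850 -0.097
step 43  θ: 0.986 1.266 -0.360  qd: 0.538 0.681 -0.130  ee: 0.089 -0.129 0.560  τ: -8.879 -0.890 -0.097
step 44  θ: 0.997 1.280 -0.363  qd: 0.517 0.662 -0.130  ee: 0.089 -0.129 0.557  τ: -8.867 -0.929 -0.097
step 45  θ: 1.007 1.293 -0.365  qd: 0.496 0.643 -0.130  ee: 0.089 -0.129 0.555  τ: -8.854 -0.968 -0.096
step 46  θ: 1.017 1.305 -0.368  qd: 0.476 0.625 -0.130  ee: 0.090 -0.129 0.552  τ: -8.839 -1.006 -0.096
step 47  θ: 1.026 1.318 -0.370  qd: 0.457 0.606 -0.130  ee: 0.090 -0.129 0.550  τ: -8.823 -1.044 -0.096
step 48  θ: 1.035 1.330 -0.373  qd: 0.438 0.589 -0.130  ee: 0.090 -0.129 0.547  τ: -8.806 -1.081 -0.095
step 49  θ: 1.043 1.341 -0.376  qd: 0.420 0.571 -0.130  ee: 0.090 -0.129 0.545  τ: -8.789 -1.118 -0.095
step 50  θ: 1.052 1.352 -0.378  qd: 0.403 0.554 -0.130  ee: 0.090 -0.129 0.542  τ: -8.771 -1.153 -0.095
step 51  θ: 1.060 1.363 -0.381  qd: 0.386 0.537 -0.130  ee: 0.090 -0.129 0.540  τ: -8.752 -1.188 -0.094
step 52  θ: 1.067 1.374 -0.383  qd: 0.370 0.520 -0.130  ee: 0.090 -0.128 0.538  τ: -8.733 -1.222 -0.094
step 53  θ: 1.074 1.384 -0.386  qd: 0.354 0.504 -0.130  ee: 0.090 -0.128 0.536  τ: -8.714 -1.255 -0.093
step 54  θ: 1.081 1.394 -0.389  qd: 0.339 0.488 -0.130  ee: 0.090 -0.128 0.534  τ: -8.695 -1.287 -0.093
step 55  θ: 1.088 1.404 -0.391  qd: 0.325 0.472 -0.130  ee: 0.089 -0.128 0.532  τ: -8.676 -1.318 -0.092
step 56  θ: 1.094 1.413 -0.394  qd: 0.311 0.457 -0.129  ee: 0.089 -0.127 0.530  τ: -8.657 -1.348 -0.091
step 57  θ: 1.100 1.422 -0.396  qd: 0.298 0.442 -0.129  ee: 0.089 -0.127 0.528  τ: -8.638 -1.377 -0.091
step 58  θ: 1.106 1.431 -0.399  qd: 0.285 0.428 -0.129  ee: 0.089 -0.127 0.526
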